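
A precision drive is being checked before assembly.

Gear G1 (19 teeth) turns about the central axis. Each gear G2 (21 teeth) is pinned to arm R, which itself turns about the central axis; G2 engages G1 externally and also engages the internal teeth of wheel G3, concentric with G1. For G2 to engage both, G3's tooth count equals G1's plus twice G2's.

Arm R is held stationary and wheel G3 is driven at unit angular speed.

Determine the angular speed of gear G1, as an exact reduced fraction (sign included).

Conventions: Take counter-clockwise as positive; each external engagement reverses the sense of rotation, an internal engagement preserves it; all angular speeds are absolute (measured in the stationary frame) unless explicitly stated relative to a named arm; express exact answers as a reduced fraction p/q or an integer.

-61/19

planetary set (19T centre, 21T on arm, 61T internal) — Willis relation
ring teeth: 19 + 2·21 = 61
19(ω_sun−ω_arm) = −61(ω_ring−ω_arm),  ω_arm = 0, ω_ring = 1
ω_sun = 0 − (61/19)(1−0) = -61/19
exact speed ratio = -61/19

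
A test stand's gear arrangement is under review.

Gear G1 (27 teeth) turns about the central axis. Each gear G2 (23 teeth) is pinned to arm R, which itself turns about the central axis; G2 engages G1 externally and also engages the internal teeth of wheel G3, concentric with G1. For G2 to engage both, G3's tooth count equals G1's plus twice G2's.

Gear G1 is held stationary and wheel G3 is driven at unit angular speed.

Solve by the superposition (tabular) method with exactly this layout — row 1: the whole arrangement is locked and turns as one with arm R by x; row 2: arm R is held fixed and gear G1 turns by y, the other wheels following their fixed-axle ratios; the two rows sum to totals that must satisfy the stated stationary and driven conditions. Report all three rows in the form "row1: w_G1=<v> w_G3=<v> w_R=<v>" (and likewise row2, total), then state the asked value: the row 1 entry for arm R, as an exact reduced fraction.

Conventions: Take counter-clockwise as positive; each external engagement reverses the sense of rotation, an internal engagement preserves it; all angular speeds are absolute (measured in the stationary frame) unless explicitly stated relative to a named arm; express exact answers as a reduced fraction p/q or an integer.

recognized (axles ride arm R): planetary set, 27/23/73 teeth
row 1: whole set turns with the arm by x
row 2 (arm held, sun turns y): ω_ring = −(27/73)·y, ω_arm = 0
boundary: total ω_sun = x + y = 0 and total ω_ring = x − (27/73)·y = 1  ⇒  y = -73/100, x = 73/100
row 2 ring = −(27/73)·(-73/100) = 27/100
totals (row 1 + row 2): sun 73/100 + (-73/100) = 0, ring 73/100 + 27/100 = 1, arm 73/100 + 0 = 73/100
asked cell (row1, arm) = 73/100

row1: w_G1=73/100 w_G3=73/100 w_R=73/100
row2: w_G1=-73/100 w_G3=27/100 w_R=0
total: w_G1=0 w_G3=1 w_R=73/100
asked value: 73/100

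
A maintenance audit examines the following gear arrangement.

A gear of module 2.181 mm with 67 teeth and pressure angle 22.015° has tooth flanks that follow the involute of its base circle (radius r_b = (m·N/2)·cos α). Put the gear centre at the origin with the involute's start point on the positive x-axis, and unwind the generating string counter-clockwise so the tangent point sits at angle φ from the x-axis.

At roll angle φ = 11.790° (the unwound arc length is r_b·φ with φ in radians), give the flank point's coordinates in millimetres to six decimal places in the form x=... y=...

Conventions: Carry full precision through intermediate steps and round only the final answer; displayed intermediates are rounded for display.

x=69.155062 y=0.195899

class = single-mesh tooth geometry [base-circle involute, m = 2.181, 67T]
pitch radius r_p = m·N/2 = 2.181·67/2 = 73.063500
base radius r_b = r_p·cos α = 73.063500·cos 22.015° = 67.736130
roll angle φ = 11.790° = 0.20577432 rad
x = r_b·(cos φ + φ·sin φ) = 69.155062
y = r_b·(sin φ − φ·cos φ) = 0.195899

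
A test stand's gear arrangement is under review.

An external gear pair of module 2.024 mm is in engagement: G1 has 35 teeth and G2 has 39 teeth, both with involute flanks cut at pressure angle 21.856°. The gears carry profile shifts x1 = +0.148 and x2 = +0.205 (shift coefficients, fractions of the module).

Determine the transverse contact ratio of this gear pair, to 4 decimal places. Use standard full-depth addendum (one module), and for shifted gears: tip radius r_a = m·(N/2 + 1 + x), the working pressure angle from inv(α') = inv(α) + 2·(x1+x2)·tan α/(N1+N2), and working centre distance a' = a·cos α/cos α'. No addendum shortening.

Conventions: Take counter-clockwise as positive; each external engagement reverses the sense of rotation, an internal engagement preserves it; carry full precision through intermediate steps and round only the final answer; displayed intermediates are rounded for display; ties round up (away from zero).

1.5596

class = single-mesh tooth geometry [involute pair 35T × 39T, m = 2.024]
base radii: r_b1 = 32.874096, r_b2 = 36.631135
tip radii: r_a1 = 37.743552, r_a2 = 41.906920
inv(α') = inv(21.856°) + 2·(+0.148+0.205)·tan α/(35+39) = 0.02347325  ⇒  α' = 23.13401°
a' = a·cos α / cos α' = 74.8880·cos 21.856°/cos 23.13401° = 75.582975
action lengths: √(r_a1²−r_b1²) = 18.543720, √(r_a2²−r_b2²) = 20.355585
base pitch p_b = π·m·cos α = 5.901544
CR = (18.543720 + 20.355585 − 75.582975·sin 23.13401°)/5.901544 = 1.559598
contact ratio ≈ 1.5596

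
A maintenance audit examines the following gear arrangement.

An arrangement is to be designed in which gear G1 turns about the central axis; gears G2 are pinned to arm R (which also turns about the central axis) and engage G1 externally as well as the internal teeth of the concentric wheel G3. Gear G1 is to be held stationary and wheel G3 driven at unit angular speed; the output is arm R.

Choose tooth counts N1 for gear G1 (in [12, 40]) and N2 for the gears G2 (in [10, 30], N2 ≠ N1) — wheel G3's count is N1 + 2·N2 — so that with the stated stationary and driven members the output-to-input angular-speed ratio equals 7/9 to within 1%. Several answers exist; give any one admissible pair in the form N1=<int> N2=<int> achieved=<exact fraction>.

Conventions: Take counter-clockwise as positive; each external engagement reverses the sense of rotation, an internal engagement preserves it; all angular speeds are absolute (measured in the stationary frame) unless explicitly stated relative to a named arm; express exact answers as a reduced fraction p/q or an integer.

N1=12 N2=15 achieved=7/9

topology: planetary set — design target 7/9, arm = carrier (Willis)
Willis with ω_sun = 0: ω_arm/ω_ring = N3/(N1+N3); set equal to 7/9  ⇒  N3/N1 = (7/9)/(1 − 7/9) = 7/2
N3 = N1 + 2·N2  ⇒  N2/N1 = (N3/N1 − 1)/2 = (7/2 − 1)/2 = 5/4
smallest multiple with N1 ≥ 12 and N2 ≥ 10: k = 3  ⇒  N1 = 3·4 = 12, N2 = 3·5 = 15 (N1 ≤ 40, N2 ≤ 30, N2 ≠ N1 ✓), N3 = 12 + 2·15 = 42
check: N3/(N1+N3) with N1 = 12, N3 = 42 gives 7/9; |achieved − target| = 0 ≤ 7/900 ✓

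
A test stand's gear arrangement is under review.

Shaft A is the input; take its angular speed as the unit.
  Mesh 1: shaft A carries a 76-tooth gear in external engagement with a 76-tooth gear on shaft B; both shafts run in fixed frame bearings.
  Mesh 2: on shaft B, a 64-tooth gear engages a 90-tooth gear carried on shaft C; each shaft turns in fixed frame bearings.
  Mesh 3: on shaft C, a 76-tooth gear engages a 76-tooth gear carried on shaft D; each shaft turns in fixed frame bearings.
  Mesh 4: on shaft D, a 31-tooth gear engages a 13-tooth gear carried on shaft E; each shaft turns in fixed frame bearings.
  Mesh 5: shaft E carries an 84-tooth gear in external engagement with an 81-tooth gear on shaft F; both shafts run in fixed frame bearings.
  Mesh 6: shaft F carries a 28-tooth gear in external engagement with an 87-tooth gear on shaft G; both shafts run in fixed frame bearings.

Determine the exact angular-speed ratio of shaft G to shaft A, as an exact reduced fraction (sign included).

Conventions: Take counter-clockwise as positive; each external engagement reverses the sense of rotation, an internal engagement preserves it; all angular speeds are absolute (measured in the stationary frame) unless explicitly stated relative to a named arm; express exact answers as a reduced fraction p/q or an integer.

class = fixed-axis compound train [6 meshes; 6 ratios multiply, 6 sense flips]
mesh 1 [76T→76T]: running ratio 1, sense −
mesh 2 [64T→90T]: running ratio 32/45, sense +
mesh 3 [76T→76T]: running ratio 32/45, sense −
mesh 4 [31T→13T]: running ratio 992/585, sense +
mesh 5 [84T→81T]: running ratio 27776/15795, sense −
mesh 6 [28T→87T]: running ratio 777728/1374165, sense +
ω_out/ω_in = 777728/1374165

777728/1374165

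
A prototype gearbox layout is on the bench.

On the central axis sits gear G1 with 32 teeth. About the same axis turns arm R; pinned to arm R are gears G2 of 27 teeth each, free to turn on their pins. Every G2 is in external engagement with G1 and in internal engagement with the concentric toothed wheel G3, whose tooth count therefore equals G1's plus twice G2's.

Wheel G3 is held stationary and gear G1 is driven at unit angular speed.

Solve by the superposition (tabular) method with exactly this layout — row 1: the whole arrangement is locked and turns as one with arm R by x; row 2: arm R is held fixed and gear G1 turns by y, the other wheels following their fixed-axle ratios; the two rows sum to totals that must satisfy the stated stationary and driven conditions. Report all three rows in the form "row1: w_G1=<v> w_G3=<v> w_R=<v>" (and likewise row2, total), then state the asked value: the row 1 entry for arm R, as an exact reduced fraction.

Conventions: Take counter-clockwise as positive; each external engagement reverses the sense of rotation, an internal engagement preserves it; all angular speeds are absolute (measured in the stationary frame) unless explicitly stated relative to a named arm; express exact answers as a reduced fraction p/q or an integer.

row1: w_G1=16/59 w_G3=16/59 w_R=16/59
row2: w_G1=43/59 w_G3=-16/59 w_R=0
total: w_G1=1 w_G3=0 w_R=16/59
asked value: 16/59

planetary set (32T centre, 27T on arm, 86T internal) — Willis relation
row 1 — lock + rotate with arm: ω_sun = ω_ring = ω_arm = x
row 2: sun turns y, ring = −(32/86)·y, arm 0
boundary: total ω_ring = x − (32/86)·y = 0 and total ω_sun = x + y = 1  ⇒  y = 43/59, x = 16/59
row 2 ring = −(32/86)·43/59 = -16/59
totals (row 1 + row 2): sun 16/59 + 43/59 = 1, ring 16/59 + (-16/59) = 0, arm 16/59 + 0 = 16/59
asked cell (row1, arm) = 16/59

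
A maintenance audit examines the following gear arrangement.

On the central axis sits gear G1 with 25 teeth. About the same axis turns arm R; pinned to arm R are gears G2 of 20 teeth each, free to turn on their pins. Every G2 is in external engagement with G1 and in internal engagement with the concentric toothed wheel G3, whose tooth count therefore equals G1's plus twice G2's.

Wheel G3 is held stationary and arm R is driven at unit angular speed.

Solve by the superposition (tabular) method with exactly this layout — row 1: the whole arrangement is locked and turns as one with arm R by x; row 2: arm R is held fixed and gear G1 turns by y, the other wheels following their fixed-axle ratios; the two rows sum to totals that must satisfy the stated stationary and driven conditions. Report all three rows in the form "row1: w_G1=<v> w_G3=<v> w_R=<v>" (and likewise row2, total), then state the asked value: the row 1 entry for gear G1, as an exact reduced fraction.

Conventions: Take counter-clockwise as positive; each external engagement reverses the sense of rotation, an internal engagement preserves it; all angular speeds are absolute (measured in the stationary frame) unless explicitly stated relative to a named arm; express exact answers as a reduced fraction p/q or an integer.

topology: planetary set — G1 25T / G2 20T / G3 65T, arm = carrier (Willis)
row 1 — lock + rotate with arm: ω_sun = ω_ring = ω_arm = x
row 2: sun turns y, ring = −(25/65)·y, arm 0
boundary: total ω_ring = x − (25/65)·y = 0 and total ω_arm = x = 1  ⇒  y = 13/5, x = 1
row 2 ring = −(25/65)·13/5 = -1
totals (row 1 + row 2): sun 1 + 13/5 = 18/5, ring 1 + (-1) = 0, arm 1 + 0 = 1
asked cell (row1, sun) = 1

row1: w_G1=1 w_G3=1 w_R=1
row2: w_G1=13/5 w_G3=-1 w_R=0
total: w_G1=18/5 w_G3=0 w_R=1
asked value: 1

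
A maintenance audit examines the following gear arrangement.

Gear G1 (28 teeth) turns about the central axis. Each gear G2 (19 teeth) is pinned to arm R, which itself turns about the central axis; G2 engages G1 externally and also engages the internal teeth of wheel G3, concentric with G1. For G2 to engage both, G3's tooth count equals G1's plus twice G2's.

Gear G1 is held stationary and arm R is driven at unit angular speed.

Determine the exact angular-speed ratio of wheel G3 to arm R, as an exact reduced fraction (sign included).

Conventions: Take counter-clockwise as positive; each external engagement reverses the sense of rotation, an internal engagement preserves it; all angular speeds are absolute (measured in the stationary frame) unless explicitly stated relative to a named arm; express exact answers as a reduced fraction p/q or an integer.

topology: planetary set — G1 28T / G2 19T / G3 66T, arm = carrier (Willis)
ring teeth: 28 + 2·19 = 66
28(ω_sun−ω_arm) = −66(ω_ring−ω_arm),  ω_sun = 0, ω_arm = 1
ω_ring = 1 − (28/66)(0−1) = 47/33
ω_out/ω_in = 47/33

47/33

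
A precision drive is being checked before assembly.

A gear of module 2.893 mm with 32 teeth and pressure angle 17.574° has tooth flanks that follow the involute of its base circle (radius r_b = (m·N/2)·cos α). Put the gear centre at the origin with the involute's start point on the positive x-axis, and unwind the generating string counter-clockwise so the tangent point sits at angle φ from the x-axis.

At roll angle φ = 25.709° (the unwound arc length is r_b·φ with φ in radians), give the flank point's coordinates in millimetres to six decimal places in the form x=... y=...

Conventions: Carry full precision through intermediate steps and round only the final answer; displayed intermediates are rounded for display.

single-mesh involute tooth geometry (32T wheel at module 2.893)
pitch radius r_p = m·N/2 = 2.893·32/2 = 46.288000
base radius r_b = r_p·cos α = 46.288000·cos 17.574° = 44.127636
roll angle φ = 25.709° = 0.44870670 rad
x = r_b·(cos φ + φ·sin φ) = 48.348804
y = r_b·(sin φ − φ·cos φ) = 1.302290

x=48.348804 y=1.302290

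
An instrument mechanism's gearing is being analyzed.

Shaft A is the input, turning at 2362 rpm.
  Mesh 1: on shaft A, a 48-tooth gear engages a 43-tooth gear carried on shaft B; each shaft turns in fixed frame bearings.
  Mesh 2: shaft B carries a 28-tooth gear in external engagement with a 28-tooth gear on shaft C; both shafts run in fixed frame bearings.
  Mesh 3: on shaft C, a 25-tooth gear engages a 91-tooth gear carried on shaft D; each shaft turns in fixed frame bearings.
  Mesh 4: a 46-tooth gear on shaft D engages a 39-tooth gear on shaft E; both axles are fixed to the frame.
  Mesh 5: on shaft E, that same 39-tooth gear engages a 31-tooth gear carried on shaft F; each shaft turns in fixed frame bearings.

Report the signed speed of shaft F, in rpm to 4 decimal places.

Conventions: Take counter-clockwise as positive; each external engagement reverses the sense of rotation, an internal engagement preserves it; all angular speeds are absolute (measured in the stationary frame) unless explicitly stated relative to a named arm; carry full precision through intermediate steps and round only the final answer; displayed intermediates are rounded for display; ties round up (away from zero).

5-mesh fixed-axis compound train (all bearings frame-fixed)
mesh 1 [48T→43T]: ω = 2362.0000×48/43 = 2636.6512 rpm, sense flips to −
mesh 2 [28T→28T]: ω = 2636.6512×28/28 = 2636.6512 rpm, sense flips to +
mesh 3 [25T→91T]: ω = 2636.6512×25/91 = 724.3547 rpm, sense flips to −
mesh 4 [46T→39T]: ω = 724.3547×46/39 = 854.3671 rpm, sense flips to +
mesh 5 [39T→31T]: ω = 854.3671×39/31 = 1074.8489 rpm, sense flips to −
signed output speed = -1074.8489 rpm

-1074.8489 rpm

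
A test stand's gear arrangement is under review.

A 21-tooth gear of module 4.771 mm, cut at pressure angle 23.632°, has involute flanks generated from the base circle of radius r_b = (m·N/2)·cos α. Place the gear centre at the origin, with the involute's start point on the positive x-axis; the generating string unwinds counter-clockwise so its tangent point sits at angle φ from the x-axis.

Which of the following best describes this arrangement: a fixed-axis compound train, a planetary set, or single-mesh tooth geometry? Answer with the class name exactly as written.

single-mesh tooth geometry

topology: single-mesh involute geometry — m = 4.771, N = 21
classification: single-mesh tooth geometry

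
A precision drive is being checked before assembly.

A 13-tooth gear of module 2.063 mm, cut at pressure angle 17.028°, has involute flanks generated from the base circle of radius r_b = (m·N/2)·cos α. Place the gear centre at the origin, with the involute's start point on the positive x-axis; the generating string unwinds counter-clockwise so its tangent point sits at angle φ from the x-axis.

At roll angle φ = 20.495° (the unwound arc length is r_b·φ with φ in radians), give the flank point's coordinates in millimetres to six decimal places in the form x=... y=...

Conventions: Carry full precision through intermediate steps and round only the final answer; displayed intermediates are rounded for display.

x=13.615882 y=0.193122

recognized (one wheel, involute flank): single-mesh tooth geometry, m = 2.063, N = 13
pitch radius r_p = m·N/2 = 2.063·13/2 = 13.409500
base radius r_b = r_p·cos α = 13.409500·cos 17.028° = 12.821651
roll angle φ = 20.495° = 0.35770523 rad
x = r_b·(cos φ + φ·sin φ) = 13.615882
y = r_b·(sin φ − φ·cos φ) = 0.193122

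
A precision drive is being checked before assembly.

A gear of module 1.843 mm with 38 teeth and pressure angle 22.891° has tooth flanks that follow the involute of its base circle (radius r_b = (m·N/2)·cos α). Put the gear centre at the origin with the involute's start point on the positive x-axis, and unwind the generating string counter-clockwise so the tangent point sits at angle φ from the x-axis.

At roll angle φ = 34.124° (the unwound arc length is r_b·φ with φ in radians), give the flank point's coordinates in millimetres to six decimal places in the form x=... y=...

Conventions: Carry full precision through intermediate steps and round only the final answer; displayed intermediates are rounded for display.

topology: single-mesh involute geometry — m = 1.843, N = 38
pitch radius r_p = m·N/2 = 1.843·38/2 = 35.017000
base radius r_b = r_p·cos α = 35.017000·cos 22.891° = 32.259289
roll angle φ = 34.124° = 0.59557615 rad
x = r_b·(cos φ + φ·sin φ) = 37.483203
y = r_b·(sin φ − φ·cos φ) = 2.192107

x=37.483203 y=2.192107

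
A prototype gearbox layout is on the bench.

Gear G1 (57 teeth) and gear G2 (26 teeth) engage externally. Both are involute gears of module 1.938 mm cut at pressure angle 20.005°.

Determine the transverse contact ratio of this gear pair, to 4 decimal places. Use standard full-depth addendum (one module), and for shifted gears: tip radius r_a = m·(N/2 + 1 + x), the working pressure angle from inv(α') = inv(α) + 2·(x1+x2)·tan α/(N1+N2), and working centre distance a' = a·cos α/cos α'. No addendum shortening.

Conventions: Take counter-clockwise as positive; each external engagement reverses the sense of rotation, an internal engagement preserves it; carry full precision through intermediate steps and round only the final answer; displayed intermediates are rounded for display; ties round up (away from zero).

1.6985

class = single-mesh tooth geometry [involute pair 57T × 26T, m = 1.938]
base radii: r_b1 = 51.900394, r_b2 = 23.673864
tip radii: r_a1 = 57.171000, r_a2 = 27.132000
no profile shift: α' = α, a' = a
action lengths: √(r_a1²−r_b1²) = 23.976496, √(r_a2²−r_b2²) = 13.254946
base pitch p_b = π·m·cos α = 5.721049
CR = (23.976496 + 13.254946 − 80.427000·sin 20.00500°)/5.721049 = 1.698498
contact ratio ≈ 1.6985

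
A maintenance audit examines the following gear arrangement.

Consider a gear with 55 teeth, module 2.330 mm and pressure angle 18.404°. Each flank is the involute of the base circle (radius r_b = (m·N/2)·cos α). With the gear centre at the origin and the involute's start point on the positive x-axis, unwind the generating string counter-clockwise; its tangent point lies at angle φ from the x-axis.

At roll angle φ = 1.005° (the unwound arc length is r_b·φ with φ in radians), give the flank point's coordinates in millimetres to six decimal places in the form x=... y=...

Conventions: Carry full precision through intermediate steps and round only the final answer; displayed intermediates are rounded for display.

class = single-mesh tooth geometry [base-circle involute, m = 2.330, 55T]
pitch radius r_p = m·N/2 = 2.330·55/2 = 64.075000
base radius r_b = r_p·cos α = 64.075000·cos 18.404° = 60.797818
roll angle φ = 1.005° = 0.01754056 rad
x = r_b·(cos φ + φ·sin φ) = 60.807170
y = r_b·(sin φ − φ·cos φ) = 0.000109

x=60.807170 y=0.000109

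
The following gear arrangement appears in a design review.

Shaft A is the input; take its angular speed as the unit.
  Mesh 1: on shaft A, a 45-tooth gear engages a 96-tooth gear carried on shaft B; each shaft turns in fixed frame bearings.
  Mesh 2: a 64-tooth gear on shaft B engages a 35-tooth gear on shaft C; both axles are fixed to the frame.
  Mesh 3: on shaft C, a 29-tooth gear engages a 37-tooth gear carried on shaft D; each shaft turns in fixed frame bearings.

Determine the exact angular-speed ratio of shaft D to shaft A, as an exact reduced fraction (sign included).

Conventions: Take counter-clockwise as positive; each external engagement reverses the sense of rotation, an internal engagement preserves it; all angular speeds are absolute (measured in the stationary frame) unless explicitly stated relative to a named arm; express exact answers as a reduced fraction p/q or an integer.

-174/259

class = fixed-axis compound train [3 meshes; 3 ratios multiply, 3 sense flips]
mesh 1 [45T→96T]: running ratio 15/32, sense −
mesh 2 [64T→35T]: running ratio 6/7, sense +
mesh 3 [29T→37T]: running ratio 174/259, sense −
ω_out/ω_in = -174/259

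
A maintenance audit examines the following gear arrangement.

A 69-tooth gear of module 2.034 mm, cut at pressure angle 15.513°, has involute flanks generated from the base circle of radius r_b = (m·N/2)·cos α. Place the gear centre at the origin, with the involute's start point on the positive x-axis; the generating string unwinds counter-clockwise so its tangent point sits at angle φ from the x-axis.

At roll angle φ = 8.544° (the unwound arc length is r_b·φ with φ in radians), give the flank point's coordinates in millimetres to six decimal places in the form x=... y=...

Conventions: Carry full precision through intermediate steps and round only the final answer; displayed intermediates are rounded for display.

x=68.364206 y=0.074573

recognized (one wheel, involute flank): single-mesh tooth geometry, m = 2.034, N = 69
pitch radius r_p = m·N/2 = 2.034·69/2 = 70.173000
base radius r_b = r_p·cos α = 70.173000·cos 15.513° = 67.616583
roll angle φ = 8.544° = 0.14912093 rad
x = r_b·(cos φ + φ·sin φ) = 68.364206
y = r_b·(sin φ − φ·cos φ) = 0.074573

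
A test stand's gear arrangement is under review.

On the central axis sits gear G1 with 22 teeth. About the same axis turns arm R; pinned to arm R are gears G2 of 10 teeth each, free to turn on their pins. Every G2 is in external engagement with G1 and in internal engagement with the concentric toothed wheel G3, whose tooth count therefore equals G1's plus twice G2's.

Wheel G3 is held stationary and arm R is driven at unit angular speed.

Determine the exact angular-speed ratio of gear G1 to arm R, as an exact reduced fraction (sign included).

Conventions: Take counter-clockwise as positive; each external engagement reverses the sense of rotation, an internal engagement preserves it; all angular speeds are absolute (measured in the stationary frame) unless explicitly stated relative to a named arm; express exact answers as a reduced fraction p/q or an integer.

topology: planetary set — G1 22T / G2 10T / G3 42T, arm = carrier (Willis)
ring teeth: 22 + 2·10 = 42
22(ω_sun−ω_arm) = −42(ω_ring−ω_arm),  ω_ring = 0, ω_arm = 1
ω_sun = 1 − (42/22)(0−1) = 32/11
ω_out/ω_in = 32/11

32/11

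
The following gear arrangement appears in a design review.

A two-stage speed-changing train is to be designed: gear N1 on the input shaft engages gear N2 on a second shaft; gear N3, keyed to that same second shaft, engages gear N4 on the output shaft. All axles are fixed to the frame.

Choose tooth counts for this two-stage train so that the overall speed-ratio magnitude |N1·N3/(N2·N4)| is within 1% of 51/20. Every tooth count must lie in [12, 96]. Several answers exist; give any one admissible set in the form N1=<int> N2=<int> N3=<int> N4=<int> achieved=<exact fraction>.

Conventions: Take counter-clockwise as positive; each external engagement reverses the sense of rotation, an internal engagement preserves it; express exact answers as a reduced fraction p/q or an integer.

design class (target 51/20): fixed-axis compound train
target = 51/20 in lowest terms: an exact hit needs N1·N3 = k·51 and N2·N4 = k·20 for one integer k, every count in [12, 96]; additionally prefer no 1:1 stage (N1 ≠ N2, N3 ≠ N4)
k = 1…8: no 1:1-free in-range split of k·51 and k·20 into factor pairs; take k = 9
k = 9: N1·N3 = 459 = 17·27, N2·N4 = 180 = 12·15
achieved = 17·27/(12·15) = 51/20; |achieved − target| = 0 ≤ 51/2000 ✓

N1=17 N2=12 N3=27 N4=15 achieved=51/20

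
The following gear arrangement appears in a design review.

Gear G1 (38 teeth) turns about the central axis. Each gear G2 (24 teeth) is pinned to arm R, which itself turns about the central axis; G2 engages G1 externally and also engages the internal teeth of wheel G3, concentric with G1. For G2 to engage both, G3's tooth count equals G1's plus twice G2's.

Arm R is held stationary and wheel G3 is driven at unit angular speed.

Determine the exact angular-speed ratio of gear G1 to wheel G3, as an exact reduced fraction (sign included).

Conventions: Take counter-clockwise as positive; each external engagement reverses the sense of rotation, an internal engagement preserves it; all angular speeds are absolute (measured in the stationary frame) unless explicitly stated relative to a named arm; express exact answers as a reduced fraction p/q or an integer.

class = planetary set [G3 = 38+2·24 = 86; Willis about the carrier]
ring teeth: 38 + 2·24 = 86
38(ω_sun−ω_arm) = −86(ω_ring−ω_arm),  ω_arm = 0, ω_ring = 1
ω_sun = 0 − (86/38)(1−0) = -43/19
ω_out/ω_in = -43/19

-43/19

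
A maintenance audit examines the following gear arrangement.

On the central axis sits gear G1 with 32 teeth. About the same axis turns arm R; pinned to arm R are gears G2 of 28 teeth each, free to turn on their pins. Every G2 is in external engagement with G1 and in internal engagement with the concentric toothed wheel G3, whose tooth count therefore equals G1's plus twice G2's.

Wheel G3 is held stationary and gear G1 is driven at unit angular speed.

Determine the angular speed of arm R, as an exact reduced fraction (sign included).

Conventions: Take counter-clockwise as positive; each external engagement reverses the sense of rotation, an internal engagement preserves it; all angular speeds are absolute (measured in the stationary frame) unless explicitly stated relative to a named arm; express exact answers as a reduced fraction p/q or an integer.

4/15

recognized (axles ride arm R): planetary set, 32/28/88 teeth
ring teeth: 32 + 2·28 = 88
32(ω_sun−ω_arm) = −88(ω_ring−ω_arm),  ω_ring = 0, ω_sun = 1
32(1−ω_arm) = −88(0−ω_arm)  ⇒  120·ω_arm = 32  ⇒  ω_arm = 4/15
exact speed ratio = 4/15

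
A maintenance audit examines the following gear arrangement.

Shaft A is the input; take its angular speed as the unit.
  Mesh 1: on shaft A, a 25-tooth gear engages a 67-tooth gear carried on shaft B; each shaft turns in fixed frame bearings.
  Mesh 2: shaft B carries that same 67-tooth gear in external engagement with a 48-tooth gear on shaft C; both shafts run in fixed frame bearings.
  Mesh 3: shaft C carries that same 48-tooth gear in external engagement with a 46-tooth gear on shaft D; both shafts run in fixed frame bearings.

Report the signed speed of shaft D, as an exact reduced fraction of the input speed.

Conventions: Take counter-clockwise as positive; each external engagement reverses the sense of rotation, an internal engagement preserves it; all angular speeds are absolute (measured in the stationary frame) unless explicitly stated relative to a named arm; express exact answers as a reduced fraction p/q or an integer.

-25/46

3-mesh fixed-axis compound train (all bearings frame-fixed)
mesh 1 [25T→67T]: |ω|/ω_in = 1×25/67 = 25/67, sense flips to −
mesh 2 [67T→48T]: |ω|/ω_in = (25/67)×67/48 = 25/48, sense flips to +
mesh 3 [48T→46T]: |ω|/ω_in = (25/48)×48/46 = 25/46, sense flips to −
signed output speed (× input speed) = -25/46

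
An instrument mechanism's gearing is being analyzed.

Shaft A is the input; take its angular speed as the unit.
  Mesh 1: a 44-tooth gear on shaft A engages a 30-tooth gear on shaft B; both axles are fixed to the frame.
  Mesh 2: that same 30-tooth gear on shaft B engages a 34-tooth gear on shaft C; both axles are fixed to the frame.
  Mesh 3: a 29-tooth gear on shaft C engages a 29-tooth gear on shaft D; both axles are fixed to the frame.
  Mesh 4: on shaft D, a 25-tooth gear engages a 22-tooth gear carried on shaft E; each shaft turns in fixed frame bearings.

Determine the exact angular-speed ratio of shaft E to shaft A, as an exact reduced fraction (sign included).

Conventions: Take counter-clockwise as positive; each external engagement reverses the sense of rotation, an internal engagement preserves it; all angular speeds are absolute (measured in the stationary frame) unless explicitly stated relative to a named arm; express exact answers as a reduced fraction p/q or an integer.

25/17

class = fixed-axis compound train [4 meshes; 4 ratios multiply, 4 sense flips]
mesh 1 [44T→30T]: running ratio 22/15, sense −
mesh 2 [30T→34T]: running ratio 22/17, sense +
mesh 3 [29T→29T]: running ratio 22/17, sense −
mesh 4 [25T→22T]: running ratio 25/17, sense +
ω_out/ω_in = 25/17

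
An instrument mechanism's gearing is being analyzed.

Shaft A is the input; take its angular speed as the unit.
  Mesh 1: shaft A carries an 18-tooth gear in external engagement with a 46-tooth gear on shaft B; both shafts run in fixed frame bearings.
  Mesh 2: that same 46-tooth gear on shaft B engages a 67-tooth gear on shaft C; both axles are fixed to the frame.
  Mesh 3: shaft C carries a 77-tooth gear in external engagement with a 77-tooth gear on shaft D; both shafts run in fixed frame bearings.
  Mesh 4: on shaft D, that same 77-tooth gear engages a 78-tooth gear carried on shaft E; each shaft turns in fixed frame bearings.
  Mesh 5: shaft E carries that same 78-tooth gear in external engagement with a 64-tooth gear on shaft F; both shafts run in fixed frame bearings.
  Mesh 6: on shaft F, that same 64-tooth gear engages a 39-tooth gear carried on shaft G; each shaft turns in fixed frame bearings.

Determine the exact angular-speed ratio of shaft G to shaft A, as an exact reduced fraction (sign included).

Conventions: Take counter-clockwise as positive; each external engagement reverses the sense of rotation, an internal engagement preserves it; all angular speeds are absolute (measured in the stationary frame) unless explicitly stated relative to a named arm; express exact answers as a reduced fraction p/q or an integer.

462/871

class = fixed-axis compound train [6 meshes; 6 ratios multiply, 6 sense flips]
mesh 1 [18T→46T]: running ratio 9/23, sense −
mesh 2 [46T→67T]: running ratio 18/67, sense +
mesh 3 [77T→77T]: running ratio 18/67, sense −
mesh 4 [77T→78T]: running ratio 231/871, sense +
mesh 5 [78T→64T]: running ratio 693/2144, sense −
mesh 6 [64T→39T]: running ratio 462/871, sense +
ω_out/ω_in = 462/871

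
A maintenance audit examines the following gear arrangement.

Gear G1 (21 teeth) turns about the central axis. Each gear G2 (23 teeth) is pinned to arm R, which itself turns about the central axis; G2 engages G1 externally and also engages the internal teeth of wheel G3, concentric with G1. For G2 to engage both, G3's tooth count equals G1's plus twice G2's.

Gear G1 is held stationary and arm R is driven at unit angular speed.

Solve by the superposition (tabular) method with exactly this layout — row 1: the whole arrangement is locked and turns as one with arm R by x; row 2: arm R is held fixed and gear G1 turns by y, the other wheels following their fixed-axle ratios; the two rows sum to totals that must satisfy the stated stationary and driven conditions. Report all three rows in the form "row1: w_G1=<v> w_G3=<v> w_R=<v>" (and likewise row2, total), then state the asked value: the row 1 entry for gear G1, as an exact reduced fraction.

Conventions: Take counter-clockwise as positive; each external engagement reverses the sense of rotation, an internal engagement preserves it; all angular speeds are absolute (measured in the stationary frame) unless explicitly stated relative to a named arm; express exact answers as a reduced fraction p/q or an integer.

class = planetary set [G3 = 21+2·23 = 67; Willis about the carrier]
row 1 (train locked, turned with arm): all members turn x
row 2 — arm fixed, fixed-axis ratios: sun y, ring −(21/67)·y, arm 0
boundary: total ω_sun = x + y = 0 and total ω_arm = x = 1  ⇒  y = -1, x = 1
row 2 ring = −(21/67)·(-1) = 21/67
totals (row 1 + row 2): sun 1 + (-1) = 0, ring 1 + 21/67 = 88/67, arm 1 + 0 = 1
asked cell (row1, sun) = 1

row1: w_G1=1 w_G3=1 w_R=1
row2: w_G1=-1 w_G3=21/67 w_R=0
total: w_G1=0 w_G3=88/67 w_R=1
asked value: 1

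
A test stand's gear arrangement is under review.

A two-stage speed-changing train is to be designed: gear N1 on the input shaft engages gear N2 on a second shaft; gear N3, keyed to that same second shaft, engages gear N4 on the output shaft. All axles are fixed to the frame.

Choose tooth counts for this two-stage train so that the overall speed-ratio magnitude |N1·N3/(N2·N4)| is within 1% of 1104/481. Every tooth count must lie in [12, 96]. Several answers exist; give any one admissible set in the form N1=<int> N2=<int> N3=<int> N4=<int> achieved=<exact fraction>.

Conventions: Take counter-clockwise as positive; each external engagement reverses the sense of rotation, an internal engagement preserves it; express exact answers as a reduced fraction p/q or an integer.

N1=12 N2=13 N3=92 N4=37 achieved=1104/481

topology: fixed-axis compound train — 2 stages, target 1104/481
target = 1104/481 in lowest terms: an exact hit needs N1·N3 = k·1104 and N2·N4 = k·481 for one integer k, every count in [12, 96]; additionally prefer no 1:1 stage (N1 ≠ N2, N3 ≠ N4)
k = 1: N1·N3 = 1104 = 12·92, N2·N4 = 481 = 13·37
achieved = 12·92/(13·37) = 1104/481; |achieved − target| = 0 ≤ 276/12025 ✓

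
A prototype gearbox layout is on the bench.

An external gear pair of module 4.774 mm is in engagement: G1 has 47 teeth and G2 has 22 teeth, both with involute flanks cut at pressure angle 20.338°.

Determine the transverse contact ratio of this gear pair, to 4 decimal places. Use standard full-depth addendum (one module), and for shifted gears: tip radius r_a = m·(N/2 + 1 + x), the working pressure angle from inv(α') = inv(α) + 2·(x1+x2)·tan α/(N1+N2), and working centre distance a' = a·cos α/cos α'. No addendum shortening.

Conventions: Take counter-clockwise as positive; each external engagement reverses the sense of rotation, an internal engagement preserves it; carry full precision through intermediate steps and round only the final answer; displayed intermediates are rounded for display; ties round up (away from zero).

topology: single-mesh involute geometry — m = 4.774, 47T/22T pair
base radii: r_b1 = 105.194984, r_b2 = 49.240205
tip radii: r_a1 = 116.963000, r_a2 = 57.288000
no profile shift: α' = α, a' = a
action lengths: √(r_a1²−r_b1²) = 51.130799, √(r_a2²−r_b2²) = 29.279978
base pitch p_b = π·m·cos α = 14.062970
CR = (51.130799 + 29.279978 − 164.703000·sin 20.33800°)/14.062970 = 1.647376
contact ratio ≈ 1.6474

1.6474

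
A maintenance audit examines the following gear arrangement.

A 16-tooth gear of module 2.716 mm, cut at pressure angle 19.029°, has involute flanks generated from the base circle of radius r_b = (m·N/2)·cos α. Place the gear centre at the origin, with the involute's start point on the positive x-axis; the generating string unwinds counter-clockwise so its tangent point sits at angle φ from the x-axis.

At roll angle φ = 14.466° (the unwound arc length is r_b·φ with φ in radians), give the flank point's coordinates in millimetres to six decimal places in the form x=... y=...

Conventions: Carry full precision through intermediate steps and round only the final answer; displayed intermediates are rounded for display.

recognized (one wheel, involute flank): single-mesh tooth geometry, m = 2.716, N = 16
pitch radius r_p = m·N/2 = 2.716·16/2 = 21.728000
base radius r_b = r_p·cos α = 21.728000·cos 19.029° = 20.540645
roll angle φ = 14.466° = 0.25247933 rad
x = r_b·(cos φ + φ·sin φ) = 21.184938
y = r_b·(sin φ − φ·cos φ) = 0.109496

x=21.184938 y=0.109496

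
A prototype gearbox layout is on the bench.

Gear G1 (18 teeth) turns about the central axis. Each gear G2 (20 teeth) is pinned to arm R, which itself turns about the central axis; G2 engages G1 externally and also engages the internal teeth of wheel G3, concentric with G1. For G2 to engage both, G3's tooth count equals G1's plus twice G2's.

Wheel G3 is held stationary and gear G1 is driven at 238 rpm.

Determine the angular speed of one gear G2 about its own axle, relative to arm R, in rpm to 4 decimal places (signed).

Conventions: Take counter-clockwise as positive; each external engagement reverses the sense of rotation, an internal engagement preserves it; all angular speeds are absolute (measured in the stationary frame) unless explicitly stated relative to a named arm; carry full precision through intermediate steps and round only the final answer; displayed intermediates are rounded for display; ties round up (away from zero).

planetary set (18T centre, 20T on arm, 58T internal) — Willis relation
normalise by the input: solve with ω_sun = 1, then scale by 238 rpm
ring teeth: 18 + 2·20 = 58
18(ω_sun−ω_arm) = −58(ω_ring−ω_arm),  ω_ring = 0, ω_sun = 1
18(1−ω_arm) = −58(0−ω_arm)  ⇒  76·ω_arm = 18  ⇒  ω_arm = 9/38
sun–planet mesh: 18·(1−9/38) = −20·(ω_p−ω_arm)  ⇒  ω_p−ω_arm = -261/380
scale: ω_p−ω_arm = -261/380 × 238 rpm = -163.4684 rpm

-163.4684 rpm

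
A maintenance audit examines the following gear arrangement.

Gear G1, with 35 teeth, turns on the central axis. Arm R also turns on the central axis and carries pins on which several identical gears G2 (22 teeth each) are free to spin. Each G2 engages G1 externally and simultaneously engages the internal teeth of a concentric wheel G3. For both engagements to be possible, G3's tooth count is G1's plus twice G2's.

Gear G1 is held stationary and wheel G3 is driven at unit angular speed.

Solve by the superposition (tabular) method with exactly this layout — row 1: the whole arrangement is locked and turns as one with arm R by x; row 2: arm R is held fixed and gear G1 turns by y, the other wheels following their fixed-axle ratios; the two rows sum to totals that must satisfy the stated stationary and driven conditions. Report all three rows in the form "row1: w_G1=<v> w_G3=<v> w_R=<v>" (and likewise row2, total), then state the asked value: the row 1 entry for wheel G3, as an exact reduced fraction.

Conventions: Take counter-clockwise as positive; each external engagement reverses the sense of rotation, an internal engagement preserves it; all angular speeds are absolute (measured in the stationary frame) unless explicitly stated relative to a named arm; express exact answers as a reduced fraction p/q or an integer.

row1: w_G1=79/114 w_G3=79/114 w_R=79/114
row2: w_G1=-79/114 w_G3=35/114 w_R=0
total: w_G1=0 w_G3=1 w_R=79/114
asked value: 79/114

class = planetary set [G3 = 35+2·22 = 79; Willis about the carrier]
row 1: whole set turns with the arm by x
row 2 (arm held, sun turns y): ω_ring = −(35/79)·y, ω_arm = 0
boundary: total ω_sun = x + y = 0 and total ω_ring = x − (35/79)·y = 1  ⇒  y = -79/114, x = 79/114
row 2 ring = −(35/79)·(-79/114) = 35/114
totals (row 1 + row 2): sun 79/114 + (-79/114) = 0, ring 79/114 + 35/114 = 1, arm 79/114 + 0 = 79/114
asked cell (row1, ring) = 79/114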